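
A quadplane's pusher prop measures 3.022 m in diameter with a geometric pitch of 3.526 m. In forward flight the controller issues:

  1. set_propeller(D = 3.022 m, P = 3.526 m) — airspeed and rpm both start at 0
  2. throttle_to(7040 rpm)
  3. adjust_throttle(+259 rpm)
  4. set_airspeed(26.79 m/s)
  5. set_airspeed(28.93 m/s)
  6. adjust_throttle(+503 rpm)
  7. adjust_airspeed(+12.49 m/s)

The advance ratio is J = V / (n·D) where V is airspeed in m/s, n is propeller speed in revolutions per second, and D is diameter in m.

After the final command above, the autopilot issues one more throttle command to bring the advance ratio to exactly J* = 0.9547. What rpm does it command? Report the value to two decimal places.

rpm = 861.39

set_propeller: D = 3.022 m, P = 3.526 m (p = P/D = 1.166777); state ← (V=0, rpm=0)
throttle_to(7040): rpm ← 7040
adjust_throttle(+259): rpm ← 7040 +259 = 7299
set_airspeed(26.79): V ← 26.79 m/s
set_airspeed(28.93): V ← 28.93 m/s
adjust_throttle(+503): rpm ← 7299 +503 = 7802
adjust_airspeed(+12.49): V ← 28.93 +12.49 = 41.42 m/s
final state: V = 41.42 m/s, rpm = 7802 → n = rpm/60 = 130.033333 rev/s
target J* = 0.9547; solve J* = V/(n·D) for n: n = V/(J*·D) = 41.42/(0.9547 × 3.022) = 14.356505 rev/s
rpm = 60·n = 861.390271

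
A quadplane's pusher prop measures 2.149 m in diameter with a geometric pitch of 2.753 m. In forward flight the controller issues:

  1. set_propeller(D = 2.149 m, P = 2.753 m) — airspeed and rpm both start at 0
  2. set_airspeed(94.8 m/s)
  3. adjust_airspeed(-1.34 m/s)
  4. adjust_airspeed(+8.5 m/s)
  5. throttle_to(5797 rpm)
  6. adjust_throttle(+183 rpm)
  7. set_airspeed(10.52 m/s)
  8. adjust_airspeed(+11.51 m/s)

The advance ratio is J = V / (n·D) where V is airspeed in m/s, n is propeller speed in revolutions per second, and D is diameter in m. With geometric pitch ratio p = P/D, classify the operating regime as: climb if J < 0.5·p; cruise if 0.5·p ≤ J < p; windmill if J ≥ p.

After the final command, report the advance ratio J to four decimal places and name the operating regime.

set_propeller: D = 2.149 m, P = 2.753 m (p = P/D = 1.281061); state ← (V=0, rpm=0)
set_airspeed(94.8): V ← 94.8 m/s
adjust_airspeed(-1.34): V ← 94.8 -1.34 = 93.46 m/s
adjust_airspeed(+8.5): V ← 93.46 +8.5 = 101.96 m/s
throttle_to(5797): rpm ← 5797
adjust_throttle(+183): rpm ← 5797 +183 = 5980
set_airspeed(10.52): V ← 10.52 m/s
adjust_airspeed(+11.51): V ← 10.52 +11.51 = 22.03 m/s
final state: V = 22.03 m/s, rpm = 5980 → n = rpm/60 = 99.666667 rev/s
J = V / (n·D) = 22.03 / (99.666667 × 2.149) = 0.102856
regime bands: climb J<0.6405 | cruise [0.6405, 1.2811) | windmill J≥1.2811
J = 0.1029 → climb

J = 0.1029, regime = climb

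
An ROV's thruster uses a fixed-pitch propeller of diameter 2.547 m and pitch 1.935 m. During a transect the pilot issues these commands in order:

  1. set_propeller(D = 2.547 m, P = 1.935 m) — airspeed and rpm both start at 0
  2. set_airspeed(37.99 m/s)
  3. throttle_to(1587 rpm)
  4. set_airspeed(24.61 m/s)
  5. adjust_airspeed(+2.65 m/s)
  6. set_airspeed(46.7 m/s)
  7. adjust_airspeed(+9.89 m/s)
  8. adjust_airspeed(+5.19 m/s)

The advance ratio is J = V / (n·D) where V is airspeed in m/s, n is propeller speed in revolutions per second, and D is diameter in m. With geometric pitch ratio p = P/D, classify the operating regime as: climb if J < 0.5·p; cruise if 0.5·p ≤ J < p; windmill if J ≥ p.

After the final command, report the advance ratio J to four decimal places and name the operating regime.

J = 0.9171, regime = windmill

set_propeller: D = 2.547 m, P = 1.935 m (p = P/D = 0.759717); state ← (V=0, rpm=0)
set_airspeed(37.99): V ← 37.99 m/s
throttle_to(1587): rpm ← 1587
set_airspeed(24.61): V ← 24.61 m/s
adjust_airspeed(+2.65): V ← 24.61 +2.65 = 27.26 m/s
set_airspeed(46.7): V ← 46.7 m/s
adjust_airspeed(+9.89): V ← 46.7 +9.89 = 56.59 m/s
adjust_airspeed(+5.19): V ← 56.59 +5.19 = 61.78 m/s
final state: V = 61.78 m/s, rpm = 1587 → n = rpm/60 = 26.450000 rev/s
J = V / (n·D) = 61.78 / (26.450000 × 2.547) = 0.917051
regime bands: climb J<0.3799 | cruise [0.3799, 0.7597) | windmill J≥0.7597
J = 0.9171 → windmill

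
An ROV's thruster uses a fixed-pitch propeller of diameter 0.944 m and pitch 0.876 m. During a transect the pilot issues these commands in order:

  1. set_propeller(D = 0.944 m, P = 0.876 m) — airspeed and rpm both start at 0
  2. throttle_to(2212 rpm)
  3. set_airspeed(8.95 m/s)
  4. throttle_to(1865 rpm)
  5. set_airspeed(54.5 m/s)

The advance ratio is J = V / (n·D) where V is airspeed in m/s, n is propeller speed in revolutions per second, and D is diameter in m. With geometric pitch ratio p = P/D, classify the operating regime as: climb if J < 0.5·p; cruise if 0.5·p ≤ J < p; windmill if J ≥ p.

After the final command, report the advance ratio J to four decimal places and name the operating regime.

set_propeller: D = 0.944 m, P = 0.876 m (p = P/D = 0.927966); state ← (V=0, rpm=0)
throttle_to(2212): rpm ← 2212
set_airspeed(8.95): V ← 8.95 m/s
throttle_to(1865): rpm ← 1865
set_airspeed(54.5): V ← 54.5 m/s
final state: V = 54.5 m/s, rpm = 1865 → n = rpm/60 = 31.083333 rev/s
J = V / (n·D) = 54.5 / (31.083333 × 0.944) = 1.857364
regime bands: climb J<0.4640 | cruise [0.4640, 0.9280) | windmill J≥0.9280
J = 1.8574 → windmill

J = 1.8574, regime = windmill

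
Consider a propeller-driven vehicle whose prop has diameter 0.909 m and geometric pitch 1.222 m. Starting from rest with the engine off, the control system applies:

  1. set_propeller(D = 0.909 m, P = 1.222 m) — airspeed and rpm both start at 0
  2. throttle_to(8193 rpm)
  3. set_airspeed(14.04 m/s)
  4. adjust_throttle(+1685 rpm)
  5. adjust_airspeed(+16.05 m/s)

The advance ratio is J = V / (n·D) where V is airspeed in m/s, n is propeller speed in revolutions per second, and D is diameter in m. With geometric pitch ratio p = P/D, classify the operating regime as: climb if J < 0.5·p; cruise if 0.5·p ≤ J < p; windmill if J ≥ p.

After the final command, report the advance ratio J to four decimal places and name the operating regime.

J = 0.2011, regime = climb

set_propeller: D = 0.909 m, P = 1.222 m (p = P/D = 1.344334); state ← (V=0, rpm=0)
throttle_to(8193): rpm ← 8193
set_airspeed(14.04): V ← 14.04 m/s
adjust_throttle(+1685): rpm ← 8193 +1685 = 9878
adjust_airspeed(+16.05): V ← 14.04 +16.05 = 30.09 m/s
final state: V = 30.09 m/s, rpm = 9878 → n = rpm/60 = 164.633333 rev/s
J = V / (n·D) = 30.09 / (164.633333 × 0.909) = 0.201067
regime bands: climb J<0.6722 | cruise [0.6722, 1.3443) | windmill J≥1.3443
J = 0.2011 → climb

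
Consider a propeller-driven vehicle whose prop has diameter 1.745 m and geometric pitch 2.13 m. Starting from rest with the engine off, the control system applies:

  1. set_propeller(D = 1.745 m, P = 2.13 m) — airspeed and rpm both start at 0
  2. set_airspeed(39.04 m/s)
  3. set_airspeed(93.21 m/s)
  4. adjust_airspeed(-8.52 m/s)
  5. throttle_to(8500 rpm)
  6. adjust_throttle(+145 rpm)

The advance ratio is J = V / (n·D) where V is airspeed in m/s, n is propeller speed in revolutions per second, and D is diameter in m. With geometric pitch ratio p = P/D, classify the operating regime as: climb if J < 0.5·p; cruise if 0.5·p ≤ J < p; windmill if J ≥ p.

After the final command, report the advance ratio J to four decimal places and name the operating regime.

J = 0.3368, regime = climb

set_propeller: D = 1.745 m, P = 2.13 m (p = P/D = 1.220630); state ← (V=0, rpm=0)
set_airspeed(39.04): V ← 39.04 m/s
set_airspeed(93.21): V ← 93.21 m/s
adjust_airspeed(-8.52): V ← 93.21 -8.52 = 84.69 m/s
throttle_to(8500): rpm ← 8500
adjust_throttle(+145): rpm ← 8500 +145 = 8645
final state: V = 84.69 m/s, rpm = 8645 → n = rpm/60 = 144.083333 rev/s
J = V / (n·D) = 84.69 / (144.083333 × 1.745) = 0.336839
regime bands: climb J<0.6103 | cruise [0.6103, 1.2206) | windmill J≥1.2206
J = 0.3368 → climb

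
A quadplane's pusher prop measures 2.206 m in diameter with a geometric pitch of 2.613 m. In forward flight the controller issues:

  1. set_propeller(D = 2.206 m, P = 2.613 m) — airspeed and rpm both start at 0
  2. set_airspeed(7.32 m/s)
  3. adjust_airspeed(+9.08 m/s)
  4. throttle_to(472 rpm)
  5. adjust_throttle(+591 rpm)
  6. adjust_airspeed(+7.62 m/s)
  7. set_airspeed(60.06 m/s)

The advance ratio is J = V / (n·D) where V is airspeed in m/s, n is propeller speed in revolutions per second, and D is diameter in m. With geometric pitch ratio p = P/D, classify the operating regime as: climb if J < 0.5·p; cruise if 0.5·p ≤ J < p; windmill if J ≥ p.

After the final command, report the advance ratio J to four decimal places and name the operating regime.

J = 1.5367, regime = windmill

set_propeller: D = 2.206 m, P = 2.613 m (p = P/D = 1.184497); state ← (V=0, rpm=0)
set_airspeed(7.32): V ← 7.32 m/s
adjust_airspeed(+9.08): V ← 7.32 +9.08 = 16.4 m/s
throttle_to(472): rpm ← 472
adjust_throttle(+591): rpm ← 472 +591 = 1063
adjust_airspeed(+7.62): V ← 16.4 +7.62 = 24.02 m/s
set_airspeed(60.06): V ← 60.06 m/s
final state: V = 60.06 m/s, rpm = 1063 → n = rpm/60 = 17.716667 rev/s
J = V / (n·D) = 60.06 / (17.716667 × 2.206) = 1.536731
regime bands: climb J<0.5922 | cruise [0.5922, 1.1845) | windmill J≥1.1845
J = 1.5367 → windmill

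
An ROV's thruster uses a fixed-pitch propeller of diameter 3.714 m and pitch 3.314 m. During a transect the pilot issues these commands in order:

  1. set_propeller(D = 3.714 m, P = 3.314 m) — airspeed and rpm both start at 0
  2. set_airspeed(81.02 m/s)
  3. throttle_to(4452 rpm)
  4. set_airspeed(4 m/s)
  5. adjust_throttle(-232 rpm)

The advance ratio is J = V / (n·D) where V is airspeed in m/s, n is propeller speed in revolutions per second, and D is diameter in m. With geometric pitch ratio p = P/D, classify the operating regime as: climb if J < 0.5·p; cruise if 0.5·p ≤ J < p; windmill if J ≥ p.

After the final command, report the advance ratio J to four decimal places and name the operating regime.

set_propeller: D = 3.714 m, P = 3.314 m (p = P/D = 0.892299); state ← (V=0, rpm=0)
set_airspeed(81.02): V ← 81.02 m/s
throttle_to(4452): rpm ← 4452
set_airspeed(4): V ← 4 m/s
adjust_throttle(-232): rpm ← 4452 -232 = 4220
final state: V = 4 m/s, rpm = 4220 → n = rpm/60 = 70.333333 rev/s
J = V / (n·D) = 4 / (70.333333 × 3.714) = 0.015313
regime bands: climb J<0.4461 | cruise [0.4461, 0.8923) | windmill J≥0.8923
J = 0.0153 → climb

J = 0.0153, regime = climb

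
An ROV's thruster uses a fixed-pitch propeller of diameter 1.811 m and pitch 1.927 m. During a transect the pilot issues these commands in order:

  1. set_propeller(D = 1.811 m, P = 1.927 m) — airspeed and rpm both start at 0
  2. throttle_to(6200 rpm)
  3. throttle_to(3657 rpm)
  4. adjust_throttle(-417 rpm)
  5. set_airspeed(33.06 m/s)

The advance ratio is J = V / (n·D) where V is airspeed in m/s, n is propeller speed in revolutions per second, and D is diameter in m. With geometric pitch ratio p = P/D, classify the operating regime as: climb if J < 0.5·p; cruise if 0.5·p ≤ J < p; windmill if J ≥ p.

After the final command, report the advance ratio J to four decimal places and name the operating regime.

set_propeller: D = 1.811 m, P = 1.927 m (p = P/D = 1.064053); state ← (V=0, rpm=0)
throttle_to(6200): rpm ← 6200
throttle_to(3657): rpm ← 3657
adjust_throttle(-417): rpm ← 3657 -417 = 3240
set_airspeed(33.06): V ← 33.06 m/s
final state: V = 33.06 m/s, rpm = 3240 → n = rpm/60 = 54.000000 rev/s
J = V / (n·D) = 33.06 / (54.000000 × 1.811) = 0.338058
regime bands: climb J<0.5320 | cruise [0.5320, 1.0641) | windmill J≥1.0641
J = 0.3381 → climb

J = 0.3381, regime = climb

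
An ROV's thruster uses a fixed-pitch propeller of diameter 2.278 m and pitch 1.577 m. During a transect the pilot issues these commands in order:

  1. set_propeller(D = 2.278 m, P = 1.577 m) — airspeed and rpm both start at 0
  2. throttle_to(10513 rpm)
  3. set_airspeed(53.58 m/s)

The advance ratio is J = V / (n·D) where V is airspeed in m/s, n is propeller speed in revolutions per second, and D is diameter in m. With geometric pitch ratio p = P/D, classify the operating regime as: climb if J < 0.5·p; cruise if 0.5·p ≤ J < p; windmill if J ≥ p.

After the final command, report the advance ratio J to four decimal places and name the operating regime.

set_propeller: D = 2.278 m, P = 1.577 m (p = P/D = 0.692274); state ← (V=0, rpm=0)
throttle_to(10513): rpm ← 10513
set_airspeed(53.58): V ← 53.58 m/s
final state: V = 53.58 m/s, rpm = 10513 → n = rpm/60 = 175.216667 rev/s
J = V / (n·D) = 53.58 / (175.216667 × 2.278) = 0.134237
regime bands: climb J<0.3461 | cruise [0.3461, 0.6923) | windmill J≥0.6923
J = 0.1342 → climb

J = 0.1342, regime = climb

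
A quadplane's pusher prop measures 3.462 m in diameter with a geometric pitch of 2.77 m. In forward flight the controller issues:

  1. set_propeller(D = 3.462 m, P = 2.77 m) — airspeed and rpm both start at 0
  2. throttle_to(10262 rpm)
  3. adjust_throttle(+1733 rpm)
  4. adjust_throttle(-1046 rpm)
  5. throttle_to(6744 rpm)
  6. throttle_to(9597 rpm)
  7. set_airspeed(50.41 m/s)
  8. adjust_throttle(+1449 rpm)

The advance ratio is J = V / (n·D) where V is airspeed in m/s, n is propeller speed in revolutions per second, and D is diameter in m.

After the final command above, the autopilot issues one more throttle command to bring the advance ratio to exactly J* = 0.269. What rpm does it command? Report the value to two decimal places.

set_propeller: D = 3.462 m, P = 2.77 m (p = P/D = 0.800116); state ← (V=0, rpm=0)
throttle_to(10262): rpm ← 10262
adjust_throttle(+1733): rpm ← 10262 +1733 = 11995
adjust_throttle(-1046): rpm ← 11995 -1046 = 10949
throttle_to(6744): rpm ← 6744
throttle_to(9597): rpm ← 9597
set_airspeed(50.41): V ← 50.41 m/s
adjust_throttle(+1449): rpm ← 9597 +1449 = 11046
final state: V = 50.41 m/s, rpm = 11046 → n = rpm/60 = 184.100000 rev/s
target J* = 0.269; solve J* = V/(n·D) for n: n = V/(J*·D) = 50.41/(0.269 × 3.462) = 54.129916 rev/s
rpm = 60·n = 3247.794966

rpm = 3247.79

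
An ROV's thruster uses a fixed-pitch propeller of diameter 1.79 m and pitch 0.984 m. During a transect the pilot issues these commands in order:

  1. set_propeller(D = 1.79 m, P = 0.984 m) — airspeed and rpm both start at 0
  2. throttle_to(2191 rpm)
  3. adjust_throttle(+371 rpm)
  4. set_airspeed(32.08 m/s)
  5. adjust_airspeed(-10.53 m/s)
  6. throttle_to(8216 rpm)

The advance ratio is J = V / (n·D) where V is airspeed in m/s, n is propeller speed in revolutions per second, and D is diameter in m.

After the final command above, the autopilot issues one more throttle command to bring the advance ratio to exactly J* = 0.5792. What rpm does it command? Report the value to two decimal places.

set_propeller: D = 1.79 m, P = 0.984 m (p = P/D = 0.549721); state ← (V=0, rpm=0)
throttle_to(2191): rpm ← 2191
adjust_throttle(+371): rpm ← 2191 +371 = 2562
set_airspeed(32.08): V ← 32.08 m/s
adjust_airspeed(-10.53): V ← 32.08 -10.53 = 21.55 m/s
throttle_to(8216): rpm ← 8216
final state: V = 21.55 m/s, rpm = 8216 → n = rpm/60 = 136.933333 rev/s
target J* = 0.5792; solve J* = V/(n·D) for n: n = V/(J*·D) = 21.55/(0.5792 × 1.79) = 20.785750 rev/s
rpm = 60·n = 1247.144974

rpm = 1247.14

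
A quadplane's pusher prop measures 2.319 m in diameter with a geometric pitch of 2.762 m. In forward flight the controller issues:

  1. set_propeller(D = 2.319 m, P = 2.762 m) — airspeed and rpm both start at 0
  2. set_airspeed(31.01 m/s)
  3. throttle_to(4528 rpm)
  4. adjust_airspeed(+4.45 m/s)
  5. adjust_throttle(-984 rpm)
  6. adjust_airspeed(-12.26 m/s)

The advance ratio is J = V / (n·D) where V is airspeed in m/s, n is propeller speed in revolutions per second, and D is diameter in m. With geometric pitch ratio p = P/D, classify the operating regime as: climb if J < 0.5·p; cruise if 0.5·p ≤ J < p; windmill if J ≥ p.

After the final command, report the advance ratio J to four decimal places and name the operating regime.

set_propeller: D = 2.319 m, P = 2.762 m (p = P/D = 1.191031); state ← (V=0, rpm=0)
set_airspeed(31.01): V ← 31.01 m/s
throttle_to(4528): rpm ← 4528
adjust_airspeed(+4.45): V ← 31.01 +4.45 = 35.46 m/s
adjust_throttle(-984): rpm ← 4528 -984 = 3544
adjust_airspeed(-12.26): V ← 35.46 -12.26 = 23.2 m/s
final state: V = 23.2 m/s, rpm = 3544 → n = rpm/60 = 59.066667 rev/s
J = V / (n·D) = 23.2 / (59.066667 × 2.319) = 0.169373
regime bands: climb J<0.5955 | cruise [0.5955, 1.1910) | windmill J≥1.1910
J = 0.1694 → climb

J = 0.1694, regime = climb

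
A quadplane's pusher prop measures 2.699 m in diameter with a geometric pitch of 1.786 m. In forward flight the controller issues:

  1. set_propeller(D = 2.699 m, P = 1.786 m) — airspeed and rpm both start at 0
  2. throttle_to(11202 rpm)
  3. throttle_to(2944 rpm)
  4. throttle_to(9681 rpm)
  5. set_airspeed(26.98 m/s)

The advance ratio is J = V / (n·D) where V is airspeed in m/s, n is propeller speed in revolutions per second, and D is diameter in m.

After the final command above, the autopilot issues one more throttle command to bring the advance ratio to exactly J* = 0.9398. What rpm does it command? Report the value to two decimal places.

rpm = 638.20

set_propeller: D = 2.699 m, P = 1.786 m (p = P/D = 0.661727); state ← (V=0, rpm=0)
throttle_to(11202): rpm ← 11202
throttle_to(2944): rpm ← 2944
throttle_to(9681): rpm ← 9681
set_airspeed(26.98): V ← 26.98 m/s
final state: V = 26.98 m/s, rpm = 9681 → n = rpm/60 = 161.350000 rev/s
target J* = 0.9398; solve J* = V/(n·D) for n: n = V/(J*·D) = 26.98/(0.9398 × 2.699) = 10.636619 rev/s
rpm = 60·n = 638.197165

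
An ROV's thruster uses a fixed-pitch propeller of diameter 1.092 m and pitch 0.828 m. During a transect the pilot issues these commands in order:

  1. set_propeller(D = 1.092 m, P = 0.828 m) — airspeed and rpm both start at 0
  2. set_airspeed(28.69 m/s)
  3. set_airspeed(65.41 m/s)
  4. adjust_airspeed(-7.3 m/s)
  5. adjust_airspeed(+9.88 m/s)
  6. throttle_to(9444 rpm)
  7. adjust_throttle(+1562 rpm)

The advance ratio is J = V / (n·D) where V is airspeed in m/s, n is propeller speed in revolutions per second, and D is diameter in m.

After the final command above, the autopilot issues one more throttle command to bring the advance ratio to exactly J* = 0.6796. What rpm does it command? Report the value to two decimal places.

rpm = 5496.93

set_propeller: D = 1.092 m, P = 0.828 m (p = P/D = 0.758242); state ← (V=0, rpm=0)
set_airspeed(28.69): V ← 28.69 m/s
set_airspeed(65.41): V ← 65.41 m/s
adjust_airspeed(-7.3): V ← 65.41 -7.3 = 58.11 m/s
adjust_airspeed(+9.88): V ← 58.11 +9.88 = 67.99 m/s
throttle_to(9444): rpm ← 9444
adjust_throttle(+1562): rpm ← 9444 +1562 = 11006
final state: V = 67.99 m/s, rpm = 11006 → n = rpm/60 = 183.433333 rev/s
target J* = 0.6796; solve J* = V/(n·D) for n: n = V/(J*·D) = 67.99/(0.6796 × 1.092) = 91.615516 rev/s
rpm = 60·n = 5496.930968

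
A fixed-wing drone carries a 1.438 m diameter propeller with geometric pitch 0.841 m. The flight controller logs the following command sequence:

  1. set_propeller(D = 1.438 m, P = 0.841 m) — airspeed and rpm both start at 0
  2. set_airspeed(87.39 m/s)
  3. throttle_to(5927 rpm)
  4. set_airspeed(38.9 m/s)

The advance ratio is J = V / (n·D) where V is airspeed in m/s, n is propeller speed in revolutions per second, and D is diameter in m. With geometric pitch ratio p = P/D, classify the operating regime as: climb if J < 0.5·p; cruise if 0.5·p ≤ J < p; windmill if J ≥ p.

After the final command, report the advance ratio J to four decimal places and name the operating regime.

J = 0.2738, regime = climb

set_propeller: D = 1.438 m, P = 0.841 m (p = P/D = 0.584840); state ← (V=0, rpm=0)
set_airspeed(87.39): V ← 87.39 m/s
throttle_to(5927): rpm ← 5927
set_airspeed(38.9): V ← 38.9 m/s
final state: V = 38.9 m/s, rpm = 5927 → n = rpm/60 = 98.783333 rev/s
J = V / (n·D) = 38.9 / (98.783333 × 1.438) = 0.273846
regime bands: climb J<0.2924 | cruise [0.2924, 0.5848) | windmill J≥0.5848
J = 0.2738 → climb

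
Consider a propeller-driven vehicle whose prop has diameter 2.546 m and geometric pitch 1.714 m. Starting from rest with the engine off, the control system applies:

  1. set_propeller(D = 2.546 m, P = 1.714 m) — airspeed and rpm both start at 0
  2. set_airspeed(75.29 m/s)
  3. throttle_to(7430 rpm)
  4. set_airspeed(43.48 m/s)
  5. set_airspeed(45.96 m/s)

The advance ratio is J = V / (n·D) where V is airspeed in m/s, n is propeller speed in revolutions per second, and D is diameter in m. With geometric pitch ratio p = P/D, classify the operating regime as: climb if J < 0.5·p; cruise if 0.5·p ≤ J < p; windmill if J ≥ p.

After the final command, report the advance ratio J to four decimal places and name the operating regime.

J = 0.1458, regime = climb

set_propeller: D = 2.546 m, P = 1.714 m (p = P/D = 0.673213); state ← (V=0, rpm=0)
set_airspeed(75.29): V ← 75.29 m/s
throttle_to(7430): rpm ← 7430
set_airspeed(43.48): V ← 43.48 m/s
set_airspeed(45.96): V ← 45.96 m/s
final state: V = 45.96 m/s, rpm = 7430 → n = rpm/60 = 123.833333 rev/s
J = V / (n·D) = 45.96 / (123.833333 × 2.546) = 0.145775
regime bands: climb J<0.3366 | cruise [0.3366, 0.6732) | windmill J≥0.6732
J = 0.1458 → climb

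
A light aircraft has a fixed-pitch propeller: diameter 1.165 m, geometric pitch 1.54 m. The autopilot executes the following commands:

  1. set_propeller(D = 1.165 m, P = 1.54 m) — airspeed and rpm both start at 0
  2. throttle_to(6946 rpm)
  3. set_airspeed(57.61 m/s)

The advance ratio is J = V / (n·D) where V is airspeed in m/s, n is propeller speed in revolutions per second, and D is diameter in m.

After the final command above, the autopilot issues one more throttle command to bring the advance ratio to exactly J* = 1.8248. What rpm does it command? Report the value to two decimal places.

set_propeller: D = 1.165 m, P = 1.54 m (p = P/D = 1.321888); state ← (V=0, rpm=0)
throttle_to(6946): rpm ← 6946
set_airspeed(57.61): V ← 57.61 m/s
final state: V = 57.61 m/s, rpm = 6946 → n = rpm/60 = 115.766667 rev/s
target J* = 1.8248; solve J* = V/(n·D) for n: n = V/(J*·D) = 57.61/(1.8248 × 1.165) = 27.099213 rev/s
rpm = 60·n = 1625.952777

rpm = 1625.95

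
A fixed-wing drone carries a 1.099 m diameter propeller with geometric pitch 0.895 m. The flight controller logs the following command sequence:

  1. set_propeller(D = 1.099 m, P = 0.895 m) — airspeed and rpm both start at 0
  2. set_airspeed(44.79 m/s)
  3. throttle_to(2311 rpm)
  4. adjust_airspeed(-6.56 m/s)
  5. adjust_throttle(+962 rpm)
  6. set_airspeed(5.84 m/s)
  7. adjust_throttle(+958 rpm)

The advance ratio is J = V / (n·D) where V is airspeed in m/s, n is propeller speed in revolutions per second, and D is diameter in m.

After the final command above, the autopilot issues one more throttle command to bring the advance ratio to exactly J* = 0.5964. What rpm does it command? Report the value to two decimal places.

set_propeller: D = 1.099 m, P = 0.895 m (p = P/D = 0.814377); state ← (V=0, rpm=0)
set_airspeed(44.79): V ← 44.79 m/s
throttle_to(2311): rpm ← 2311
adjust_airspeed(-6.56): V ← 44.79 -6.56 = 38.23 m/s
adjust_throttle(+962): rpm ← 2311 +962 = 3273
set_airspeed(5.84): V ← 5.84 m/s
adjust_throttle(+958): rpm ← 3273 +958 = 4231
final state: V = 5.84 m/s, rpm = 4231 → n = rpm/60 = 70.516667 rev/s
target J* = 0.5964; solve J* = V/(n·D) for n: n = V/(J*·D) = 5.84/(0.5964 × 1.099) = 8.909996 rev/s
rpm = 60·n = 534.599773

rpm = 534.60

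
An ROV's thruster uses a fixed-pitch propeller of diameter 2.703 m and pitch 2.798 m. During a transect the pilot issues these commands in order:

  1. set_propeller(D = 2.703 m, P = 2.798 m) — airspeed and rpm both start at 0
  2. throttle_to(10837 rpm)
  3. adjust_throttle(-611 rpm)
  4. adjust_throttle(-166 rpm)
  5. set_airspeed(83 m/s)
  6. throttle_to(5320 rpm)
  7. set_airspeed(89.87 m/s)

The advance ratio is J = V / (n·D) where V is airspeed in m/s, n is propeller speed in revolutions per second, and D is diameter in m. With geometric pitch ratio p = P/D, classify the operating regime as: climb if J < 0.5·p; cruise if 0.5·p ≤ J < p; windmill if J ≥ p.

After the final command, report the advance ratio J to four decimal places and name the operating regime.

J = 0.3750, regime = climb

set_propeller: D = 2.703 m, P = 2.798 m (p = P/D = 1.035146); state ← (V=0, rpm=0)
throttle_to(10837): rpm ← 10837
adjust_throttle(-611): rpm ← 10837 -611 = 10226
adjust_throttle(-166): rpm ← 10226 -166 = 10060
set_airspeed(83): V ← 83 m/s
throttle_to(5320): rpm ← 5320
set_airspeed(89.87): V ← 89.87 m/s
final state: V = 89.87 m/s, rpm = 5320 → n = rpm/60 = 88.666667 rev/s
J = V / (n·D) = 89.87 / (88.666667 × 2.703) = 0.374980
regime bands: climb J<0.5176 | cruise [0.5176, 1.0351) | windmill J≥1.0351
J = 0.3750 → climb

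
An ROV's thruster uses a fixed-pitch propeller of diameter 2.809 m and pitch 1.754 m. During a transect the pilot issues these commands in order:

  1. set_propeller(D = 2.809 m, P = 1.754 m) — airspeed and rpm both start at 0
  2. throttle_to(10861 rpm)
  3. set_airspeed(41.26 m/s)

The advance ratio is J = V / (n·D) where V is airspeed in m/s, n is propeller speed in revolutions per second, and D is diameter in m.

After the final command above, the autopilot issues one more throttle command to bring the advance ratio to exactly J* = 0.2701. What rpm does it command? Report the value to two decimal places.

set_propeller: D = 2.809 m, P = 1.754 m (p = P/D = 0.624422); state ← (V=0, rpm=0)
throttle_to(10861): rpm ← 10861
set_airspeed(41.26): V ← 41.26 m/s
final state: V = 41.26 m/s, rpm = 10861 → n = rpm/60 = 181.016667 rev/s
target J* = 0.2701; solve J* = V/(n·D) for n: n = V/(J*·D) = 41.26/(0.2701 × 2.809) = 54.381715 rev/s
rpm = 60·n = 3262.902905

rpm = 3262.90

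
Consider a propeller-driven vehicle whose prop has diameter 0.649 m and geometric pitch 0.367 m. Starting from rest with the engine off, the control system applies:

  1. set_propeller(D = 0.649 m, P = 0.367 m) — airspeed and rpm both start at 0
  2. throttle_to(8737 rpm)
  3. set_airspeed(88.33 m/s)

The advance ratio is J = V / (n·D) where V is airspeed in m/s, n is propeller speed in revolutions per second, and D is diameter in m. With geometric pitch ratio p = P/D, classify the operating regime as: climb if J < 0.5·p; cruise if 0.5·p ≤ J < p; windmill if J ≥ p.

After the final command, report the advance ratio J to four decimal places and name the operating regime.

J = 0.9347, regime = windmill

set_propeller: D = 0.649 m, P = 0.367 m (p = P/D = 0.565485); state ← (V=0, rpm=0)
throttle_to(8737): rpm ← 8737
set_airspeed(88.33): V ← 88.33 m/s
final state: V = 88.33 m/s, rpm = 8737 → n = rpm/60 = 145.616667 rev/s
J = V / (n·D) = 88.33 / (145.616667 × 0.649) = 0.934657
regime bands: climb J<0.2827 | cruise [0.2827, 0.5655) | windmill J≥0.5655
J = 0.9347 → windmill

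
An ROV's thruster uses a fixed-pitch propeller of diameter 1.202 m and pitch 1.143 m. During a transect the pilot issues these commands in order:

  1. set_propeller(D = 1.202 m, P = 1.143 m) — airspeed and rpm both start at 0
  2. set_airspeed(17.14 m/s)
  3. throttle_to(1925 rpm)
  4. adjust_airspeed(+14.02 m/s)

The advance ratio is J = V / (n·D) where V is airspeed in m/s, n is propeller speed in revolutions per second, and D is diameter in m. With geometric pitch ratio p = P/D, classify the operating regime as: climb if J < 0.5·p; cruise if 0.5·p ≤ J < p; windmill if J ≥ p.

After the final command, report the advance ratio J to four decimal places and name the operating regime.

set_propeller: D = 1.202 m, P = 1.143 m (p = P/D = 0.950915); state ← (V=0, rpm=0)
set_airspeed(17.14): V ← 17.14 m/s
throttle_to(1925): rpm ← 1925
adjust_airspeed(+14.02): V ← 17.14 +14.02 = 31.16 m/s
final state: V = 31.16 m/s, rpm = 1925 → n = rpm/60 = 32.083333 rev/s
J = V / (n·D) = 31.16 / (32.083333 × 1.202) = 0.808004
regime bands: climb J<0.4755 | cruise [0.4755, 0.9509) | windmill J≥0.9509
J = 0.8080 → cruise

J = 0.8080, regime = cruise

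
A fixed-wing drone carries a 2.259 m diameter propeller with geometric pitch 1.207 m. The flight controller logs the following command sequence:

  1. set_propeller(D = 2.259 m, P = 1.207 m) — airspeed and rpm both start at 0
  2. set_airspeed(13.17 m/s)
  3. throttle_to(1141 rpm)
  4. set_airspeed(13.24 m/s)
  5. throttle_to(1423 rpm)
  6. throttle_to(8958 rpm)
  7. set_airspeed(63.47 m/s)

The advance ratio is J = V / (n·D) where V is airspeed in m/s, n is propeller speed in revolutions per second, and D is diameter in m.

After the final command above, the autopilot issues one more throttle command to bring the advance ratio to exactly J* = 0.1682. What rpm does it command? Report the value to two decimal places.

set_propeller: D = 2.259 m, P = 1.207 m (p = P/D = 0.534307); state ← (V=0, rpm=0)
set_airspeed(13.17): V ← 13.17 m/s
throttle_to(1141): rpm ← 1141
set_airspeed(13.24): V ← 13.24 m/s
throttle_to(1423): rpm ← 1423
throttle_to(8958): rpm ← 8958
set_airspeed(63.47): V ← 63.47 m/s
final state: V = 63.47 m/s, rpm = 8958 → n = rpm/60 = 149.300000 rev/s
target J* = 0.1682; solve J* = V/(n·D) for n: n = V/(J*·D) = 63.47/(0.1682 × 2.259) = 167.042229 rev/s
rpm = 60·n = 10022.533726

rpm = 10022.53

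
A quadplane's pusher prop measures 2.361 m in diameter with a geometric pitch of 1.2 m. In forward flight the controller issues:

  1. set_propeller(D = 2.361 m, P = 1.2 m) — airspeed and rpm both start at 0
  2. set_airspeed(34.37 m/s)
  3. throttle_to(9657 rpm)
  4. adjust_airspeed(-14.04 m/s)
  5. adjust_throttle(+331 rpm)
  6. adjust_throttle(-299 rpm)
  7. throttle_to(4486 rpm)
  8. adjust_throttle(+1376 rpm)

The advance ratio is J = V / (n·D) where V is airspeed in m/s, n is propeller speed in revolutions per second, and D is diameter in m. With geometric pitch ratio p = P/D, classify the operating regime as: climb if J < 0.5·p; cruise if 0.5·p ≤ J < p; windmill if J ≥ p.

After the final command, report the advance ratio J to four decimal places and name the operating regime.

set_propeller: D = 2.361 m, P = 1.2 m (p = P/D = 0.508259); state ← (V=0, rpm=0)
set_airspeed(34.37): V ← 34.37 m/s
throttle_to(9657): rpm ← 9657
adjust_airspeed(-14.04): V ← 34.37 -14.04 = 20.33 m/s
adjust_throttle(+331): rpm ← 9657 +331 = 9988
adjust_throttle(-299): rpm ← 9988 -299 = 9689
throttle_to(4486): rpm ← 4486
adjust_throttle(+1376): rpm ← 4486 +1376 = 5862
final state: V = 20.33 m/s, rpm = 5862 → n = rpm/60 = 97.700000 rev/s
J = V / (n·D) = 20.33 / (97.700000 × 2.361) = 0.088135
regime bands: climb J<0.2541 | cruise [0.2541, 0.5083) | windmill J≥0.5083
J = 0.0881 → climb

J = 0.0881, regime = climb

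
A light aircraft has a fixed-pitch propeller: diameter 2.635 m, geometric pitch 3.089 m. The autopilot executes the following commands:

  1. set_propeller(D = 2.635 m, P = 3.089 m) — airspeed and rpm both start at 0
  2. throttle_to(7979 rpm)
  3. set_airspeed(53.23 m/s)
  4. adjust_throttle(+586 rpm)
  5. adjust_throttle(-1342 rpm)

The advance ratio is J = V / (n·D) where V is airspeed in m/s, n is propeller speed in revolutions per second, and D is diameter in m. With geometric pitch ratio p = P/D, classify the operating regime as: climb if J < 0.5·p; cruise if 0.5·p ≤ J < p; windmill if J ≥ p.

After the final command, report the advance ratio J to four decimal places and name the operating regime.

J = 0.1678, regime = climb

set_propeller: D = 2.635 m, P = 3.089 m (p = P/D = 1.172296); state ← (V=0, rpm=0)
throttle_to(7979): rpm ← 7979
set_airspeed(53.23): V ← 53.23 m/s
adjust_throttle(+586): rpm ← 7979 +586 = 8565
adjust_throttle(-1342): rpm ← 8565 -1342 = 7223
final state: V = 53.23 m/s, rpm = 7223 → n = rpm/60 = 120.383333 rev/s
J = V / (n·D) = 53.23 / (120.383333 × 2.635) = 0.167807
regime bands: climb J<0.5861 | cruise [0.5861, 1.1723) | windmill J≥1.1723
J = 0.1678 → climb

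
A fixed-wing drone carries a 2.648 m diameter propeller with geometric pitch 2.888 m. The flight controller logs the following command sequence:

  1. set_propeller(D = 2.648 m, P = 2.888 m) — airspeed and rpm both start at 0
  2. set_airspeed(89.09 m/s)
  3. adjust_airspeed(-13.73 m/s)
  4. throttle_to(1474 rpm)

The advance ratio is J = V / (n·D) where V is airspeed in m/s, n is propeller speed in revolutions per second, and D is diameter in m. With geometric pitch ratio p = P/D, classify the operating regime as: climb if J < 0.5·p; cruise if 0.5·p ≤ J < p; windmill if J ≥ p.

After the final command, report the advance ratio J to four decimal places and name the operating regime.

set_propeller: D = 2.648 m, P = 2.888 m (p = P/D = 1.090634); state ← (V=0, rpm=0)
set_airspeed(89.09): V ← 89.09 m/s
adjust_airspeed(-13.73): V ← 89.09 -13.73 = 75.36 m/s
throttle_to(1474): rpm ← 1474
final state: V = 75.36 m/s, rpm = 1474 → n = rpm/60 = 24.566667 rev/s
J = V / (n·D) = 75.36 / (24.566667 × 2.648) = 1.158448
regime bands: climb J<0.5453 | cruise [0.5453, 1.0906) | windmill J≥1.0906
J = 1.1584 → windmill

J = 1.1584, regime = windmill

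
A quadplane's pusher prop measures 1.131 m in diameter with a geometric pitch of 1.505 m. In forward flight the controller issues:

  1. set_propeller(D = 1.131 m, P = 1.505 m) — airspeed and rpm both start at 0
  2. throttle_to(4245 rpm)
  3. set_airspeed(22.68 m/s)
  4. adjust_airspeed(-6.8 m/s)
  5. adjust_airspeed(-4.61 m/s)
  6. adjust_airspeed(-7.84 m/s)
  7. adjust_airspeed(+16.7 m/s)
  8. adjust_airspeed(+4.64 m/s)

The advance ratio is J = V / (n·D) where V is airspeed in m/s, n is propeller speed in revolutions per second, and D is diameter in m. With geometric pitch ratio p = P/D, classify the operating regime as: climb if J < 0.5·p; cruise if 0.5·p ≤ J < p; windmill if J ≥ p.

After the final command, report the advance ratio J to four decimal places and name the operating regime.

J = 0.3096, regime = climb

set_propeller: D = 1.131 m, P = 1.505 m (p = P/D = 1.330681); state ← (V=0, rpm=0)
throttle_to(4245): rpm ← 4245
set_airspeed(22.68): V ← 22.68 m/s
adjust_airspeed(-6.8): V ← 22.68 -6.8 = 15.88 m/s
adjust_airspeed(-4.61): V ← 15.88 -4.61 = 11.27 m/s
adjust_airspeed(-7.84): V ← 11.27 -7.84 = 3.43 m/s
adjust_airspeed(+16.7): V ← 3.43 +16.7 = 20.13 m/s
adjust_airspeed(+4.64): V ← 20.13 +4.64 = 24.77 m/s
final state: V = 24.77 m/s, rpm = 4245 → n = rpm/60 = 70.750000 rev/s
J = V / (n·D) = 24.77 / (70.750000 × 1.131) = 0.309554
regime bands: climb J<0.6653 | cruise [0.6653, 1.3307) | windmill J≥1.3307
J = 0.3096 → climb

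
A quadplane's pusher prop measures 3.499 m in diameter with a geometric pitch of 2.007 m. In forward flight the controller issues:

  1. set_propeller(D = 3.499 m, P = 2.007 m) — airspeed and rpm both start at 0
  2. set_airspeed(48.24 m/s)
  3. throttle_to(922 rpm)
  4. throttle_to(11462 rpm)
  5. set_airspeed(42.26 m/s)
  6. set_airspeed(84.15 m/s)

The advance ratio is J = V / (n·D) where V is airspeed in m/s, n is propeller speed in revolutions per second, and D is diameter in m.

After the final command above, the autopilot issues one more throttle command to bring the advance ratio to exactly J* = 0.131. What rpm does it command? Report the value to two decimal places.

rpm = 11015.14

set_propeller: D = 3.499 m, P = 2.007 m (p = P/D = 0.573592); state ← (V=0, rpm=0)
set_airspeed(48.24): V ← 48.24 m/s
throttle_to(922): rpm ← 922
throttle_to(11462): rpm ← 11462
set_airspeed(42.26): V ← 42.26 m/s
set_airspeed(84.15): V ← 84.15 m/s
final state: V = 84.15 m/s, rpm = 11462 → n = rpm/60 = 191.033333 rev/s
target J* = 0.131; solve J* = V/(n·D) for n: n = V/(J*·D) = 84.15/(0.131 × 3.499) = 183.585714 rev/s
rpm = 60·n = 11015.142822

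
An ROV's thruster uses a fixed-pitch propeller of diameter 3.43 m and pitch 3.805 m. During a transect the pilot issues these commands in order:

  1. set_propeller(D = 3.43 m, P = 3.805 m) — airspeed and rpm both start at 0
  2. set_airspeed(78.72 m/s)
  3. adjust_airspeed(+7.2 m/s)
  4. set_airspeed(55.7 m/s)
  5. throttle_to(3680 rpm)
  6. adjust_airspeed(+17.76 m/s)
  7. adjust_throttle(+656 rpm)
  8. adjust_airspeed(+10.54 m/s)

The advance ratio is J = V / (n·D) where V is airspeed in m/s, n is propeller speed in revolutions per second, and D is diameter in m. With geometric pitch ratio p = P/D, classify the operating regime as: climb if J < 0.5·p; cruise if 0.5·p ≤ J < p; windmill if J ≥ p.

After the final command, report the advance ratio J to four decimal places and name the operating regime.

set_propeller: D = 3.43 m, P = 3.805 m (p = P/D = 1.109329); state ← (V=0, rpm=0)
set_airspeed(78.72): V ← 78.72 m/s
adjust_airspeed(+7.2): V ← 78.72 +7.2 = 85.92 m/s
set_airspeed(55.7): V ← 55.7 m/s
throttle_to(3680): rpm ← 3680
adjust_airspeed(+17.76): V ← 55.7 +17.76 = 73.46 m/s
adjust_throttle(+656): rpm ← 3680 +656 = 4336
adjust_airspeed(+10.54): V ← 73.46 +10.54 = 84 m/s
final state: V = 84 m/s, rpm = 4336 → n = rpm/60 = 72.266667 rev/s
J = V / (n·D) = 84 / (72.266667 × 3.43) = 0.338881
regime bands: climb J<0.5547 | cruise [0.5547, 1.1093) | windmill J≥1.1093
J = 0.3389 → climb

J = 0.3389, regime = climb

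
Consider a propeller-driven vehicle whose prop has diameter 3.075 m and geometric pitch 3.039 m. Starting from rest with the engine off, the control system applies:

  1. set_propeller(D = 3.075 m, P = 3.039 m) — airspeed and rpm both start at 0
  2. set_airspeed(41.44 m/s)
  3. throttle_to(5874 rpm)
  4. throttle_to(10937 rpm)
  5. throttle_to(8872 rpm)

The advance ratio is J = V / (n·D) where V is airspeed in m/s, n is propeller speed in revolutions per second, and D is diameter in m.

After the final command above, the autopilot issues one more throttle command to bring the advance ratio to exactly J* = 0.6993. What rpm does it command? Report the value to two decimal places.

set_propeller: D = 3.075 m, P = 3.039 m (p = P/D = 0.988293); state ← (V=0, rpm=0)
set_airspeed(41.44): V ← 41.44 m/s
throttle_to(5874): rpm ← 5874
throttle_to(10937): rpm ← 10937
throttle_to(8872): rpm ← 8872
final state: V = 41.44 m/s, rpm = 8872 → n = rpm/60 = 147.866667 rev/s
target J* = 0.6993; solve J* = V/(n·D) for n: n = V/(J*·D) = 41.44/(0.6993 × 3.075) = 19.271304 rev/s
rpm = 60·n = 1156.278229

rpm = 1156.28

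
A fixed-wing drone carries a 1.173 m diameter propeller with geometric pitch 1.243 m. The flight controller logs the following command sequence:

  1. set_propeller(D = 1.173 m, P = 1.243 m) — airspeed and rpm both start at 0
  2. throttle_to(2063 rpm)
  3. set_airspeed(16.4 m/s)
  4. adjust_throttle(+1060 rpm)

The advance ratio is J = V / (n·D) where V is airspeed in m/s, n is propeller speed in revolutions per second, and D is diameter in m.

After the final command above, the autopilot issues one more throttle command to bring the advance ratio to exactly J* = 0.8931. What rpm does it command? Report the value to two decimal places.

rpm = 939.28

set_propeller: D = 1.173 m, P = 1.243 m (p = P/D = 1.059676); state ← (V=0, rpm=0)
throttle_to(2063): rpm ← 2063
set_airspeed(16.4): V ← 16.4 m/s
adjust_throttle(+1060): rpm ← 2063 +1060 = 3123
final state: V = 16.4 m/s, rpm = 3123 → n = rpm/60 = 52.050000 rev/s
target J* = 0.8931; solve J* = V/(n·D) for n: n = V/(J*·D) = 16.4/(0.8931 × 1.173) = 15.654736 rev/s
rpm = 60·n = 939.284157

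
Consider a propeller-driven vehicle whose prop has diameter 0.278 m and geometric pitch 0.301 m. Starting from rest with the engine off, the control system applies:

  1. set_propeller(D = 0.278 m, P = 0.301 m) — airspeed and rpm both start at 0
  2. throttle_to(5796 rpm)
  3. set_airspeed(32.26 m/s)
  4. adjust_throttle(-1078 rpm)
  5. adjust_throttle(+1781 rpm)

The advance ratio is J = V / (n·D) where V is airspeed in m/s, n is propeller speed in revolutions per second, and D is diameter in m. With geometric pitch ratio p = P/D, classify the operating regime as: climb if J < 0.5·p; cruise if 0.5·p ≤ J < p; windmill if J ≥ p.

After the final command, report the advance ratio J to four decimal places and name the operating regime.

J = 1.0713, regime = cruise

set_propeller: D = 0.278 m, P = 0.301 m (p = P/D = 1.082734); state ← (V=0, rpm=0)
throttle_to(5796): rpm ← 5796
set_airspeed(32.26): V ← 32.26 m/s
adjust_throttle(-1078): rpm ← 5796 -1078 = 4718
adjust_throttle(+1781): rpm ← 4718 +1781 = 6499
final state: V = 32.26 m/s, rpm = 6499 → n = rpm/60 = 108.316667 rev/s
J = V / (n·D) = 32.26 / (108.316667 × 0.278) = 1.071333
regime bands: climb J<0.5414 | cruise [0.5414, 1.0827) | windmill J≥1.0827
J = 1.0713 → cruise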